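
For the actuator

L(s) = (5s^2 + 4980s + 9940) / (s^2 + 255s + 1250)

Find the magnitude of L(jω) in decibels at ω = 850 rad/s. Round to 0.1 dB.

Substitute s = j850:
Numerator: 5(j850)^2 + 4980(j850) + 9940 = -3602560 + j4233000
Denominator: (j850)^2 + 255(j850) + 1250 = -721250 + j216750
|N| = √(3602560² + 4233000²) ≈ 5.5585e+06, ∠N ≈ 130.40°
|D| = √(721250² + 216750²) ≈ 7.5311e+05, ∠D ≈ 163.27°
|L| = 5.5585e+06 / 7.5311e+05 ≈ 7.3807
Gain = 20 log₁₀(7.3807) ≈ 17.36 dB

17.4 dB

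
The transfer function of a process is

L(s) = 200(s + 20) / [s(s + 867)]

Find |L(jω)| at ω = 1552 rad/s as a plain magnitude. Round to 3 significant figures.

At s = jω = j1552:
zero (s+20): 20 + j1552 → |·| = √(20²+1552²) = √2409104 ≈ 1552.1, ∠ = arctan(1552/20) ≈ 89.26°
pole (s+867): 867 + j1552 → |·| = √(867²+1552²) = √3160393 ≈ 1777.7, ∠ = arctan(1552/867) ≈ 60.81°
pole at origin: |s| = 1552, ∠ = 90.00° (in denominator)
|L| = 200 · 1552.1 / 2.759e+06 ≈ 0.11251

0.113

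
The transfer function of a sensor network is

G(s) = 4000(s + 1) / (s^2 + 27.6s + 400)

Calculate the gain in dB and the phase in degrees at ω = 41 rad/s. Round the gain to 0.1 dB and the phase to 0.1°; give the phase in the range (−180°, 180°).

39.6 dB, -49.9°

At s = jω = j41:
zero (s+1): 1 + j41 → |·| = √(1²+41²) = √1682 ≈ 41.012, ∠ = arctan(41/1) ≈ 88.60°
quadratic: (j41)² + 27.6·j41 + 400 = -1281 + j1131.6 → |·| ≈ 1709.2, ∠ ≈ 138.54°
|G| = 4000 · 41.012 / 1709.2 ≈ 95.979
Gain = 20 log₁₀(95.979) ≈ 39.64 dB
∠G = 88.60° − 138.54° = -49.94°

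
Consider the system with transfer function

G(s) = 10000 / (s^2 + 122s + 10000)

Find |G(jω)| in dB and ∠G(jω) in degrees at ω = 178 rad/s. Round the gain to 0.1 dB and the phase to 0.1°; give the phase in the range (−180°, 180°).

At s = jω = j178:
quadratic: (j178)² + 122·j178 + 10000 = -21684 + j21716 → |·| ≈ 30688, ∠ ≈ 134.96°
|G| = 10000 / 30688 ≈ 0.32586
Gain = 20 log₁₀(0.32586) ≈ -9.74 dB
∠G = 0.00° − 134.96° = -134.96°

-9.7 dB, -135.0°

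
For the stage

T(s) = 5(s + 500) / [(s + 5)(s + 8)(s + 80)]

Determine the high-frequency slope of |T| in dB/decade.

Each pole contributes −20 dB/decade at high frequency; each zero contributes +20 dB/decade.
Net: 1 zero(s) − 3 pole(s) → -40 dB/decade.

-40 dB/decade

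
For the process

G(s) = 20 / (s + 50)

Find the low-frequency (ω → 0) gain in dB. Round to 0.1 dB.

-8.0 dB

G(0) = 20 / 50 = 0.4
20 log₁₀(0.4) ≈ -7.96 dB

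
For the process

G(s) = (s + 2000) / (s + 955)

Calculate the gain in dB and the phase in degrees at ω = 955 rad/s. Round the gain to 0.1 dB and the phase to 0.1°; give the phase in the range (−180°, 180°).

At s = jω = j955:
zero (s+2000): 2000 + j955 → |·| = √(2000²+955²) = √4912025 ≈ 2216.3, ∠ = arctan(955/2000) ≈ 25.52°
pole (s+955): 955 + j955 → |·| = √(955²+955²) = √1824050 ≈ 1350.6, ∠ = arctan(955/955) ≈ 45.00°
|G| = 1 · 2216.3 / 1350.6 ≈ 1.641
Gain = 20 log₁₀(1.641) ≈ 4.30 dB
∠G = 25.52° − 45.00° = -19.48°

4.3 dB, -19.5°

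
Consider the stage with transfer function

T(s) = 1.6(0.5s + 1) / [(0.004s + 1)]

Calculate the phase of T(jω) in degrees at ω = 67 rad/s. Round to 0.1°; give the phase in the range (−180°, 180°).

At ω = 67 rad/s:
zero (1 + j67·0.5) = 1 + j33.5 → |·| ≈ 33.515, ∠ ≈ 88.29°
pole (1 + j67·0.004) = 1 + j0.268 → |·| ≈ 1.0353, ∠ ≈ 15.00°
∠T = (88.29°) − (15.00°) = 73.29°

73.3°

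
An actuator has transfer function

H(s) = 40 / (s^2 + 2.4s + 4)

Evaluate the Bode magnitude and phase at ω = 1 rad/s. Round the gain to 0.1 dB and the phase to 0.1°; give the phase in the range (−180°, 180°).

At s = jω = j1:
quadratic: (j1)² + 2.4·j1 + 4 = 3 + j2.4 → |·| ≈ 3.8419, ∠ ≈ 38.66°
|H| = 40 / 3.8419 ≈ 10.412
Gain = 20 log₁₀(10.412) ≈ 20.35 dB
∠H = 0.00° − 38.66° = -38.66°

20.4 dB, -38.7°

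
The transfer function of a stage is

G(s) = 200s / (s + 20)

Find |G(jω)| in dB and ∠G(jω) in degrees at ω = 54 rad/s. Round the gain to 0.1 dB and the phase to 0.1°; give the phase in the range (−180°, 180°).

At s = jω = j54:
zero at origin: s = j54 → |·| = 54, ∠ = 90.00°
pole (s+20): 20 + j54 → |·| = √(20²+54²) = √3316 ≈ 57.585, ∠ = arctan(54/20) ≈ 69.68°
|G| = 200 · 54 / 57.585 ≈ 187.55
Gain = 20 log₁₀(187.55) ≈ 45.46 dB
∠G = 90.00° − 69.68° = 20.32°

45.5 dB, 20.3°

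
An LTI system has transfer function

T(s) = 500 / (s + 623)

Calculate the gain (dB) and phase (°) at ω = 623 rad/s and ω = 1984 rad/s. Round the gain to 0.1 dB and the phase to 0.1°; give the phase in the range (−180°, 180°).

ω = 623: -4.9 dB, -45.0°; ω = 1984: -12.4 dB, -72.6°

At s = jω = j623:
pole (s+623): 623 + j623 → |·| = √(623²+623²) = √776258 ≈ 881.06, ∠ = arctan(623/623) ≈ 45.00°
|T| = 500 / 881.06 ≈ 0.5675
Gain = 20 log₁₀(0.5675) ≈ -4.92 dB
∠T = 0.00° − 45.00° = -45.00°

At s = jω = j1984:
pole (s+623): 623 + j1984 → |·| = √(623²+1984²) = √4324385 ≈ 2079.5, ∠ = arctan(1984/623) ≈ 72.57°
|T| = 500 / 2079.5 ≈ 0.24044
Gain = 20 log₁₀(0.24044) ≈ -12.38 dB
∠T = 0.00° − 72.57° = -72.57°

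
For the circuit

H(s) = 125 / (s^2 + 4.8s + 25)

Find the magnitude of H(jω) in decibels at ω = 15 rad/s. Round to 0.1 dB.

-4.6 dB

At s = jω = j15:
quadratic: (j15)² + 4.8·j15 + 25 = -200 + j72 → |·| ≈ 212.57, ∠ ≈ 160.20°
|H| = 125 / 212.57 ≈ 0.58804
Gain = 20 log₁₀(0.58804) ≈ -4.61 dB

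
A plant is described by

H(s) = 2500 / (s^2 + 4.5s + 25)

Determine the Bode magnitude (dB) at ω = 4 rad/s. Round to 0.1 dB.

41.9 dB

At s = jω = j4:
quadratic: (j4)² + 4.5·j4 + 25 = 9 + j18 → |·| ≈ 20.125, ∠ ≈ 63.43°
|H| = 2500 / 20.125 ≈ 124.22
Gain = 20 log₁₀(124.22) ≈ 41.88 dB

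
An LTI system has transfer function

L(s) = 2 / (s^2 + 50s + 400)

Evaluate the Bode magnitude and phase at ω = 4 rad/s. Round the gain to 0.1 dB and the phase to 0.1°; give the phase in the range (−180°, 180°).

Substitute s = j4:
Numerator: 2 = 2 + j0
Denominator: (j4)^2 + 50(j4) + 400 = 384 + j200
|N| = √(2² + 0²) ≈ 2, ∠N ≈ 0.00°
|D| = √(384² + 200²) ≈ 432.96, ∠D ≈ 27.51°
|L| = 2 / 432.96 ≈ 0.0046194
Gain = 20 log₁₀(0.0046194) ≈ -46.71 dB
∠L = 0.00° − 27.51° = -27.51°

-46.7 dB, -27.5°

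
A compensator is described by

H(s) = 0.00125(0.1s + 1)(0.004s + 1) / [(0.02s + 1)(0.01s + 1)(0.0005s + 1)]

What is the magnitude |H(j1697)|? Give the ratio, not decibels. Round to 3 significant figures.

0.00192

At ω = 1697 rad/s:
zero (1 + j1697·0.1) = 1 + j169.7 → |·| ≈ 169.7, ∠ ≈ 89.66°
zero (1 + j1697·0.004) = 1 + j6.788 → |·| ≈ 6.8613, ∠ ≈ 81.62°
pole (1 + j1697·0.02) = 1 + j33.94 → |·| ≈ 33.955, ∠ ≈ 88.31°
pole (1 + j1697·0.01) = 1 + j16.97 → |·| ≈ 16.999, ∠ ≈ 86.63°
pole (1 + j1697·0.0005) = 1 + j0.8485 → |·| ≈ 1.3115, ∠ ≈ 40.31°
|H| = 0.00125 · 169.7 · 6.8613 / (33.955 · 16.999 · 1.3115) ≈ 0.0019227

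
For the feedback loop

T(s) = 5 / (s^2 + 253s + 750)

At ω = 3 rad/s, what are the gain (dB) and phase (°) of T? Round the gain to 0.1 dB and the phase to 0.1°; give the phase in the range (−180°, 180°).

-46.5 dB, -45.7°

Substitute s = j3:
Numerator: 5 = 5 + j0
Denominator: (j3)^2 + 253(j3) + 750 = 741 + j759
|N| = √(5² + 0²) ≈ 5, ∠N ≈ 0.00°
|D| = √(741² + 759²) ≈ 1060.7, ∠D ≈ 45.69°
|T| = 5 / 1060.7 ≈ 0.0047139
Gain = 20 log₁₀(0.0047139) ≈ -46.53 dB
∠T = 0.00° − 45.69° = -45.69°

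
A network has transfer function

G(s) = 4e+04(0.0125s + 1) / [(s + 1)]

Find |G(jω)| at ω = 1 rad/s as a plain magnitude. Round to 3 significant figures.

2.83e+04

At ω = 1 rad/s:
zero (1 + j1·0.0125) = 1 + j0.0125 → |·| ≈ 1.0001, ∠ ≈ 0.72°
pole (1 + j1·1) = 1 + j1 → |·| ≈ 1.4142, ∠ ≈ 45.00°
|G| = 4e+04 · 1.0001 / (1.4142) ≈ 28287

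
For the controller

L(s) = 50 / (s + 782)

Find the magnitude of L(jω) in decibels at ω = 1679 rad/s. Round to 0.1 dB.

-31.4 dB

Substitute s = j1679:
Numerator: 50 = 50 + j0
Denominator: (j1679) + 782 = 782 + j1679
|N| = √(50² + 0²) ≈ 50, ∠N ≈ 0.00°
|D| = √(782² + 1679²) ≈ 1852.2, ∠D ≈ 65.03°
|L| = 50 / 1852.2 ≈ 0.026995
Gain = 20 log₁₀(0.026995) ≈ -31.37 dB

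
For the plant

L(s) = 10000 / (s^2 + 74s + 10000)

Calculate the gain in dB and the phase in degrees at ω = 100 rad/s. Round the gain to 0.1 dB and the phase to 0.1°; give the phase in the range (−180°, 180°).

At s = jω = j100:
quadratic: (j100)² + 74·j100 + 10000 = 0 + j7400 → |·| ≈ 7400, ∠ ≈ 90.00°
|L| = 10000 / 7400 ≈ 1.3514
Gain = 20 log₁₀(1.3514) ≈ 2.62 dB
∠L = 0.00° − 90.00° = -90.00°

2.6 dB, -90.0°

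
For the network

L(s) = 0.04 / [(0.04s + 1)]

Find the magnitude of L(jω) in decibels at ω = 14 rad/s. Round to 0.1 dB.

At ω = 14 rad/s:
pole (1 + j14·0.04) = 1 + j0.56 → |·| ≈ 1.1461, ∠ ≈ 29.25°
|L| = 0.04 · 1 / (1.1461) ≈ 0.034901
Gain = 20 log₁₀(0.034901) ≈ -29.14 dB

-29.1 dB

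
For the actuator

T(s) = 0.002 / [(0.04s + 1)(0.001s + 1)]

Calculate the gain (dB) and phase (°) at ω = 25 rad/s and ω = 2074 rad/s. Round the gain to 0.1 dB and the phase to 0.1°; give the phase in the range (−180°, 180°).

At ω = 25 rad/s:
pole (1 + j25·0.04) = 1 + j1 → |·| ≈ 1.4142, ∠ ≈ 45.00°
pole (1 + j25·0.001) = 1 + j0.025 → |·| ≈ 1.0003, ∠ ≈ 1.43°
|T| = 0.002 · 1 / (1.4142 · 1.0003) ≈ 0.0014138
Gain = 20 log₁₀(0.0014138) ≈ -56.99 dB
∠T = (0°) − (45.00° + 1.43°) = -46.43°

At ω = 2074 rad/s:
pole (1 + j2074·0.04) = 1 + j82.96 → |·| ≈ 82.966, ∠ ≈ 89.31°
pole (1 + j2074·0.001) = 1 + j2.074 → |·| ≈ 2.3025, ∠ ≈ 64.26°
|T| = 0.002 · 1 / (82.966 · 2.3025) ≈ 1.047e-05
Gain = 20 log₁₀(1.047e-05) ≈ -99.60 dB
∠T = (0°) − (89.31° + 64.26°) = -153.57°

ω = 25: -57.0 dB, -46.4°; ω = 2074: -99.6 dB, -153.6°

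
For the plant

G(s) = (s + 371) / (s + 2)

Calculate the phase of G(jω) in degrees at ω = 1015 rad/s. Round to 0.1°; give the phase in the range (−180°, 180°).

Substitute s = j1015:
Numerator: (j1015) + 371 = 371 + j1015
Denominator: (j1015) + 2 = 2 + j1015
|N| = √(371² + 1015²) ≈ 1080.7, ∠N ≈ 69.92°
|D| = √(2² + 1015²) ≈ 1015, ∠D ≈ 89.89°
∠G = 69.92° − 89.89° = -19.97°

-20.0°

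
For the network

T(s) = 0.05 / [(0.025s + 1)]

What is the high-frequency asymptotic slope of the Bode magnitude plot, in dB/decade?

-20 dB/decade

Each pole contributes −20 dB/decade at high frequency; each zero contributes +20 dB/decade.
Net: 0 zero(s) − 1 pole(s) → -20 dB/decade.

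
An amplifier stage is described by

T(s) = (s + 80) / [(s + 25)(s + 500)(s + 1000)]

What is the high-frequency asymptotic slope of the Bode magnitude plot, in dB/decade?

Each pole contributes −20 dB/decade at high frequency; each zero contributes +20 dB/decade.
Net: 1 zero(s) − 3 pole(s) → -40 dB/decade.

-40 dB/decade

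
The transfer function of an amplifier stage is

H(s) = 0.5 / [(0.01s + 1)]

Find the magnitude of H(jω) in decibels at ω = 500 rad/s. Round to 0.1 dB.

-20.2 dB

At ω = 500 rad/s:
pole (1 + j500·0.01) = 1 + j5 → |·| ≈ 5.099, ∠ ≈ 78.69°
|H| = 0.5 · 1 / (5.099) ≈ 0.098058
Gain = 20 log₁₀(0.098058) ≈ -20.17 dB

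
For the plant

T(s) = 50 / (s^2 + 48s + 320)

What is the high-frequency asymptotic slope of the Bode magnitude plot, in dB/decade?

Each pole contributes −20 dB/decade at high frequency; each zero contributes +20 dB/decade.
Net: 0 zero(s) − 2 pole(s) → -40 dB/decade.

-40 dB/decade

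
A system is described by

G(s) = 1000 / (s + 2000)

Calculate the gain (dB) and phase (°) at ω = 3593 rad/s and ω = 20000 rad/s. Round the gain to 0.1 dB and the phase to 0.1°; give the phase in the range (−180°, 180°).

ω = 3593: -12.3 dB, -60.9°; ω = 20000: -26.1 dB, -84.3°

At s = jω = j3593:
pole (s+2000): 2000 + j3593 → |·| = √(2000²+3593²) = √16909649 ≈ 4112.1, ∠ = arctan(3593/2000) ≈ 60.90°
|G| = 1000 / 4112.1 ≈ 0.24318
Gain = 20 log₁₀(0.24318) ≈ -12.28 dB
∠G = 0.00° − 60.90° = -60.90°

At s = jω = j20000:
pole (s+2000): 2000 + j20000 → |·| = √(2000²+20000²) = √404000000 ≈ 20100, ∠ = arctan(20000/2000) ≈ 84.29°
|G| = 1000 / 20100 ≈ 0.049751
Gain = 20 log₁₀(0.049751) ≈ -26.06 dB
∠G = 0.00° − 84.29° = -84.29°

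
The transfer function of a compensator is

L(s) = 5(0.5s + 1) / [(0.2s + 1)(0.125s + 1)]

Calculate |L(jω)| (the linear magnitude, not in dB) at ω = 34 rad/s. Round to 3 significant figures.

At ω = 34 rad/s:
zero (1 + j34·0.5) = 1 + j17 → |·| ≈ 17.029, ∠ ≈ 86.63°
pole (1 + j34·0.2) = 1 + j6.8 → |·| ≈ 6.8731, ∠ ≈ 81.63°
pole (1 + j34·0.125) = 1 + j4.25 → |·| ≈ 4.3661, ∠ ≈ 76.76°
|L| = 5 · 17.029 / (6.8731 · 4.3661) ≈ 2.8373

2.84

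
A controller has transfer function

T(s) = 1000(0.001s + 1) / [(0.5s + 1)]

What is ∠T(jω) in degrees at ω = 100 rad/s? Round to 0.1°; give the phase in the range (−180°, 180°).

At ω = 100 rad/s:
zero (1 + j100·0.001) = 1 + j0.1 → |·| ≈ 1.005, ∠ ≈ 5.71°
pole (1 + j100·0.5) = 1 + j50 → |·| ≈ 50.01, ∠ ≈ 88.85°
∠T = (5.71°) − (88.85°) = -83.14°

-83.1°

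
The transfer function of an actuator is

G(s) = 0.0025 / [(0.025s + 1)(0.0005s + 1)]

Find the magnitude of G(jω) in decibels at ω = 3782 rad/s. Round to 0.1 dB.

At ω = 3782 rad/s:
pole (1 + j3782·0.025) = 1 + j94.55 → |·| ≈ 94.555, ∠ ≈ 89.39°
pole (1 + j3782·0.0005) = 1 + j1.891 → |·| ≈ 2.1391, ∠ ≈ 62.13°
|G| = 0.0025 · 1 / (94.555 · 2.1391) ≈ 1.236e-05
Gain = 20 log₁₀(1.236e-05) ≈ -98.16 dB

-98.2 dB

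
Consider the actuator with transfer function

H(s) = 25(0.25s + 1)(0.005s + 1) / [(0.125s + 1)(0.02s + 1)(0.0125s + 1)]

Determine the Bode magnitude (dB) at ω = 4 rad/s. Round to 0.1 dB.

30.0 dB

At ω = 4 rad/s:
zero (1 + j4·0.25) = 1 + j1 → |·| ≈ 1.4142, ∠ ≈ 45.00°
zero (1 + j4·0.005) = 1 + j0.02 → |·| ≈ 1.0002, ∠ ≈ 1.15°
pole (1 + j4·0.125) = 1 + j0.5 → |·| ≈ 1.118, ∠ ≈ 26.57°
pole (1 + j4·0.02) = 1 + j0.08 → |·| ≈ 1.0032, ∠ ≈ 4.57°
pole (1 + j4·0.0125) = 1 + j0.05 → |·| ≈ 1.0012, ∠ ≈ 2.86°
|H| = 25 · 1.4142 · 1.0002 / (1.118 · 1.0032 · 1.0012) ≈ 31.491
Gain = 20 log₁₀(31.491) ≈ 29.96 dB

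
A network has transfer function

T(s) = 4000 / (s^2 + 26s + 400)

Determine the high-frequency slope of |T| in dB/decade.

Each pole contributes −20 dB/decade at high frequency; each zero contributes +20 dB/decade.
Net: 0 zero(s) − 2 pole(s) → -40 dB/decade.

-40 dB/decade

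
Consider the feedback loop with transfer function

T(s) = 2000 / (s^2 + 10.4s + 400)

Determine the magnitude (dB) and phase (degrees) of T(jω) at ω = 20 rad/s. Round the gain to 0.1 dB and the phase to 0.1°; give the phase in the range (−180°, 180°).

At s = jω = j20:
quadratic: (j20)² + 10.4·j20 + 400 = 0 + j208 → |·| ≈ 208, ∠ ≈ 90.00°
|T| = 2000 / 208 ≈ 9.6154
Gain = 20 log₁₀(9.6154) ≈ 19.66 dB
∠T = 0.00° − 90.00° = -90.00°

19.7 dB, -90.0°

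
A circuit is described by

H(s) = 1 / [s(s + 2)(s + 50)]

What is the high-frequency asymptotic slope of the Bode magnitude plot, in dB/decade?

Each pole contributes −20 dB/decade at high frequency; each zero contributes +20 dB/decade.
Net: 0 zero(s) − 3 pole(s) → -60 dB/decade.

-60 dB/decade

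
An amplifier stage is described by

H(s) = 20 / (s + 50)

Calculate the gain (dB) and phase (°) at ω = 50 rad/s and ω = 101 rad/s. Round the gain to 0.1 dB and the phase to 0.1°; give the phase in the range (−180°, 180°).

ω = 50: -11.0 dB, -45.0°; ω = 101: -15.0 dB, -63.7°

Substitute s = j50:
Numerator: 20 = 20 + j0
Denominator: (j50) + 50 = 50 + j50
|N| = √(20² + 0²) ≈ 20, ∠N ≈ 0.00°
|D| = √(50² + 50²) ≈ 70.711, ∠D ≈ 45.00°
|H| = 20 / 70.711 ≈ 0.28284
Gain = 20 log₁₀(0.28284) ≈ -10.97 dB
∠H = 0.00° − 45.00° = -45.00°

Substitute s = j101:
Numerator: 20 = 20 + j0
Denominator: (j101) + 50 = 50 + j101
|N| = √(20² + 0²) ≈ 20, ∠N ≈ 0.00°
|D| = √(50² + 101²) ≈ 112.7, ∠D ≈ 63.66°
|H| = 20 / 112.7 ≈ 0.17746
Gain = 20 log₁₀(0.17746) ≈ -15.02 dB
∠H = 0.00° − 63.66° = -63.66°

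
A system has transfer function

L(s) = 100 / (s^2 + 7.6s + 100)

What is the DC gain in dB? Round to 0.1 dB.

L(0) = 100 / 100 = 1
20 log₁₀(1) ≈ 0.00 dB

0.0 dB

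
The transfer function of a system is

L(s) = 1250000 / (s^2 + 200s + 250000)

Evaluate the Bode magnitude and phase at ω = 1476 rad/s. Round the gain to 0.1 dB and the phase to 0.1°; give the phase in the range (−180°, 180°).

At s = jω = j1476:
quadratic: (j1476)² + 200·j1476 + 250000 = -1928576 + j295200 → |·| ≈ 1.951e+06, ∠ ≈ 171.30°
|L| = 1250000 / 1.951e+06 ≈ 0.6407
Gain = 20 log₁₀(0.6407) ≈ -3.87 dB
∠L = 0.00° − 171.30° = -171.30°

-3.9 dB, -171.3°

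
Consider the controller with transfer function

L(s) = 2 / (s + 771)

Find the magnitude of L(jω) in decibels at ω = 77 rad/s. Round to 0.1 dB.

Substitute s = j77:
Numerator: 2 = 2 + j0
Denominator: (j77) + 771 = 771 + j77
|N| = √(2² + 0²) ≈ 2, ∠N ≈ 0.00°
|D| = √(771² + 77²) ≈ 774.84, ∠D ≈ 5.70°
|L| = 2 / 774.84 ≈ 0.0025812
Gain = 20 log₁₀(0.0025812) ≈ -51.76 dB

-51.8 dB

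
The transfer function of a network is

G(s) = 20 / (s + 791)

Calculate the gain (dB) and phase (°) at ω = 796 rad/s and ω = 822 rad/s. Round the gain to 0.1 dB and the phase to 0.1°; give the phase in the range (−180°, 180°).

Substitute s = j796:
Numerator: 20 = 20 + j0
Denominator: (j796) + 791 = 791 + j796
|N| = √(20² + 0²) ≈ 20, ∠N ≈ 0.00°
|D| = √(791² + 796²) ≈ 1122.2, ∠D ≈ 45.18°
|G| = 20 / 1122.2 ≈ 0.017822
Gain = 20 log₁₀(0.017822) ≈ -34.98 dB
∠G = 0.00° − 45.18° = -45.18°

Substitute s = j822:
Numerator: 20 = 20 + j0
Denominator: (j822) + 791 = 791 + j822
|N| = √(20² + 0²) ≈ 20, ∠N ≈ 0.00°
|D| = √(791² + 822²) ≈ 1140.8, ∠D ≈ 46.10°
|G| = 20 / 1140.8 ≈ 0.017532
Gain = 20 log₁₀(0.017532) ≈ -35.12 dB
∠G = 0.00° − 46.10° = -46.10°

ω = 796: -35.0 dB, -45.2°; ω = 822: -35.1 dB, -46.1°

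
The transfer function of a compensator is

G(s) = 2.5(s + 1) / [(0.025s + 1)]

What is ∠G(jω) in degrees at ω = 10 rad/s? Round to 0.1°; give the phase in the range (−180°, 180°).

At ω = 10 rad/s:
zero (1 + j10·1) = 1 + j10 → |·| ≈ 10.05, ∠ ≈ 84.29°
pole (1 + j10·0.025) = 1 + j0.25 → |·| ≈ 1.0308, ∠ ≈ 14.04°
∠G = (84.29°) − (14.04°) = 70.25°

70.3°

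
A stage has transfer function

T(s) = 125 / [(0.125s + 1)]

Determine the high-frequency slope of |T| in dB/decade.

-20 dB/decade

Each pole contributes −20 dB/decade at high frequency; each zero contributes +20 dB/decade.
Net: 0 zero(s) − 1 pole(s) → -20 dB/decade.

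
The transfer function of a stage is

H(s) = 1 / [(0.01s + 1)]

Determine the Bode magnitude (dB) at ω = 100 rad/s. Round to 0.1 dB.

At ω = 100 rad/s:
pole (1 + j100·0.01) = 1 + j1 → |·| ≈ 1.4142, ∠ ≈ 45.00°
|H| = 1 · 1 / (1.4142) ≈ 0.70711
Gain = 20 log₁₀(0.70711) ≈ -3.01 dB

-3.0 dB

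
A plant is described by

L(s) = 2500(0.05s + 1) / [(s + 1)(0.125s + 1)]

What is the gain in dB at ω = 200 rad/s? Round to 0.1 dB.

14.0 dB

At ω = 200 rad/s:
zero (1 + j200·0.05) = 1 + j10 → |·| ≈ 10.05, ∠ ≈ 84.29°
pole (1 + j200·1) = 1 + j200 → |·| ≈ 200, ∠ ≈ 89.71°
pole (1 + j200·0.125) = 1 + j25 → |·| ≈ 25.02, ∠ ≈ 87.71°
|L| = 2500 · 10.05 / (200 · 25.02) ≈ 5.021
Gain = 20 log₁₀(5.021) ≈ 14.02 dB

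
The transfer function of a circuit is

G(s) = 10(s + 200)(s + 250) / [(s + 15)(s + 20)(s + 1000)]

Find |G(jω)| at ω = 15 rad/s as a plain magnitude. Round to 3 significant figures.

0.947

At s = jω = j15:
zero (s+200): 200 + j15 → |·| = √(200²+15²) = √40225 ≈ 200.56, ∠ = arctan(15/200) ≈ 4.29°
zero (s+250): 250 + j15 → |·| = √(250²+15²) = √62725 ≈ 250.45, ∠ = arctan(15/250) ≈ 3.43°
pole (s+15): 15 + j15 → |·| = √(15²+15²) = √450 ≈ 21.213, ∠ = arctan(15/15) ≈ 45.00°
pole (s+20): 20 + j15 → |·| = √(20²+15²) = √625 ≈ 25, ∠ = arctan(15/20) ≈ 36.87°
pole (s+1000): 1000 + j15 → |·| = √(1000²+15²) = √1000225 ≈ 1000.1, ∠ = arctan(15/1000) ≈ 0.86°
|G| = 10 · 50230 / 5.3038e+05 ≈ 0.94706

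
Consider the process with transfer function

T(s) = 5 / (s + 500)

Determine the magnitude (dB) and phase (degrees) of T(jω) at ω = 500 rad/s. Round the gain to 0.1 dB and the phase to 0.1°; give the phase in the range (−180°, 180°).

Substitute s = j500:
Numerator: 5 = 5 + j0
Denominator: (j500) + 500 = 500 + j500
|N| = √(5² + 0²) ≈ 5, ∠N ≈ 0.00°
|D| = √(500² + 500²) ≈ 707.11, ∠D ≈ 45.00°
|T| = 5 / 707.11 ≈ 0.007071
Gain = 20 log₁₀(0.007071) ≈ -43.01 dB
∠T = 0.00° − 45.00° = -45.00°

-43.0 dB, -45.0°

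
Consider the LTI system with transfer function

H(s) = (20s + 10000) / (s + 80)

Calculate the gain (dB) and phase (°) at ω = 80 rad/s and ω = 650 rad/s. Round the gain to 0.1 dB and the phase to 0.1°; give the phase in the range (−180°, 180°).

Substitute s = j80:
Numerator: 20(j80) + 10000 = 10000 + j1600
Denominator: (j80) + 80 = 80 + j80
|N| = √(10000² + 1600²) ≈ 10127, ∠N ≈ 9.09°
|D| = √(80² + 80²) ≈ 113.14, ∠D ≈ 45.00°
|H| = 10127 / 113.14 ≈ 89.509
Gain = 20 log₁₀(89.509) ≈ 39.04 dB
∠H = 9.09° − 45.00° = -35.91°

Substitute s = j650:
Numerator: 20(j650) + 10000 = 10000 + j13000
Denominator: (j650) + 80 = 80 + j650
|N| = √(10000² + 13000²) ≈ 16401, ∠N ≈ 52.43°
|D| = √(80² + 650²) ≈ 654.9, ∠D ≈ 82.98°
|H| = 16401 / 654.9 ≈ 25.044
Gain = 20 log₁₀(25.044) ≈ 27.97 dB
∠H = 52.43° − 82.98° = -30.55°

ω = 80: 39.0 dB, -35.9°; ω = 650: 28.0 dB, -30.6°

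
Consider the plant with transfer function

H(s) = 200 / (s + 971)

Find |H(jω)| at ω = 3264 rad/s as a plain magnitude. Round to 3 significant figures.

0.0587

Substitute s = j3264:
Numerator: 200 = 200 + j0
Denominator: (j3264) + 971 = 971 + j3264
|N| = √(200² + 0²) ≈ 200, ∠N ≈ 0.00°
|D| = √(971² + 3264²) ≈ 3405.4, ∠D ≈ 73.43°
|H| = 200 / 3405.4 ≈ 0.05873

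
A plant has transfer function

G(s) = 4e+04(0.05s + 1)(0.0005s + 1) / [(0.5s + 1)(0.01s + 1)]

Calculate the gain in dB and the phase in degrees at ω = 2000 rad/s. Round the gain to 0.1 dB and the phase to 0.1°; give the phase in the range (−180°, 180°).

49.0 dB, -42.7°

At ω = 2000 rad/s:
zero (1 + j2000·0.05) = 1 + j100 → |·| ≈ 100, ∠ ≈ 89.43°
zero (1 + j2000·0.0005) = 1 + j1 → |·| ≈ 1.4142, ∠ ≈ 45.00°
pole (1 + j2000·0.5) = 1 + j1000 → |·| ≈ 1000, ∠ ≈ 89.94°
pole (1 + j2000·0.01) = 1 + j20 → |·| ≈ 20.025, ∠ ≈ 87.14°
|G| = 4e+04 · 100 · 1.4142 / (1000 · 20.025) ≈ 282.49
Gain = 20 log₁₀(282.49) ≈ 49.02 dB
∠G = (89.43° + 45.00°) − (89.94° + 87.14°) = -42.65°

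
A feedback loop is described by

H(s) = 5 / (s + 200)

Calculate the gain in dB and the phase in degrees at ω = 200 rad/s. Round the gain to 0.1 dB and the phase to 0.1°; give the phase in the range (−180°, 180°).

Substitute s = j200:
Numerator: 5 = 5 + j0
Denominator: (j200) + 200 = 200 + j200
|N| = √(5² + 0²) ≈ 5, ∠N ≈ 0.00°
|D| = √(200² + 200²) ≈ 282.84, ∠D ≈ 45.00°
|H| = 5 / 282.84 ≈ 0.017678
Gain = 20 log₁₀(0.017678) ≈ -35.05 dB
∠H = 0.00° − 45.00° = -45.00°

-35.1 dB, -45.0°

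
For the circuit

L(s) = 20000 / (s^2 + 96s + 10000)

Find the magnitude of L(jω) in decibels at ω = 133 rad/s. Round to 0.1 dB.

At s = jω = j133:
quadratic: (j133)² + 96·j133 + 10000 = -7689 + j12768 → |·| ≈ 14904, ∠ ≈ 121.06°
|L| = 20000 / 14904 ≈ 1.3419
Gain = 20 log₁₀(1.3419) ≈ 2.55 dB

2.6 dB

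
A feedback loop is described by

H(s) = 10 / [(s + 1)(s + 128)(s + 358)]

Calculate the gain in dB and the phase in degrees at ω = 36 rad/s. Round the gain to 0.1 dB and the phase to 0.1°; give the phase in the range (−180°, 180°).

At s = jω = j36:
pole (s+1): 1 + j36 → |·| = √(1²+36²) = √1297 ≈ 36.014, ∠ = arctan(36/1) ≈ 88.41°
pole (s+128): 128 + j36 → |·| = √(128²+36²) = √17680 ≈ 132.97, ∠ = arctan(36/128) ≈ 15.71°
pole (s+358): 358 + j36 → |·| = √(358²+36²) = √129460 ≈ 359.81, ∠ = arctan(36/358) ≈ 5.74°
|H| = 10 / 1.7231e+06 ≈ 5.8035e-06
Gain = 20 log₁₀(5.8035e-06) ≈ -104.73 dB
∠H = 0.00° − 109.86° = -109.86°

-104.7 dB, -109.9°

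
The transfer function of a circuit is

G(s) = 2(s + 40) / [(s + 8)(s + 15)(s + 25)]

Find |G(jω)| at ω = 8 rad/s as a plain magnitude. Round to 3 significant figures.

At s = jω = j8:
zero (s+40): 40 + j8 → |·| = √(40²+8²) = √1664 ≈ 40.792, ∠ = arctan(8/40) ≈ 11.31°
pole (s+8): 8 + j8 → |·| = √(8²+8²) = √128 ≈ 11.314, ∠ = arctan(8/8) ≈ 45.00°
pole (s+15): 15 + j8 → |·| = √(15²+8²) = √289 ≈ 17, ∠ = arctan(8/15) ≈ 28.07°
pole (s+25): 25 + j8 → |·| = √(25²+8²) = √689 ≈ 26.249, ∠ = arctan(8/25) ≈ 17.74°
|G| = 2 · 40.792 / 5048.7 ≈ 0.016159

0.0162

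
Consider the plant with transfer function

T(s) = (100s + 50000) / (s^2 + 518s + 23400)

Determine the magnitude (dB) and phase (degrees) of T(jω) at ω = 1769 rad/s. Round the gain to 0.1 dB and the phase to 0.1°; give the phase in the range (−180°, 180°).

-24.9 dB, -89.3°

Substitute s = j1769:
Numerator: 100(j1769) + 50000 = 50000 + j176900
Denominator: (j1769)^2 + 518(j1769) + 23400 = -3105961 + j916342
|N| = √(50000² + 176900²) ≈ 1.8383e+05, ∠N ≈ 74.22°
|D| = √(3105961² + 916342²) ≈ 3.2383e+06, ∠D ≈ 163.56°
|T| = 1.8383e+05 / 3.2383e+06 ≈ 0.056767
Gain = 20 log₁₀(0.056767) ≈ -24.92 dB
∠T = 74.22° − 163.56° = -89.34°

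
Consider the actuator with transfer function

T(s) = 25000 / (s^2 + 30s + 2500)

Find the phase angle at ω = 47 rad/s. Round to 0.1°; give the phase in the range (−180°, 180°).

-78.3°

At s = jω = j47:
quadratic: (j47)² + 30·j47 + 2500 = 291 + j1410 → |·| ≈ 1439.7, ∠ ≈ 78.34°
∠T = 0.00° − 78.34° = -78.34°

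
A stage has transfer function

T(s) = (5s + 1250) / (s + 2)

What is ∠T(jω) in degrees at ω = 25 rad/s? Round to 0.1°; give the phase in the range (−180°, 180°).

Substitute s = j25:
Numerator: 5(j25) + 1250 = 1250 + j125
Denominator: (j25) + 2 = 2 + j25
|N| = √(1250² + 125²) ≈ 1256.2, ∠N ≈ 5.71°
|D| = √(2² + 25²) ≈ 25.08, ∠D ≈ 85.43°
∠T = 5.71° − 85.43° = -79.72°

-79.7°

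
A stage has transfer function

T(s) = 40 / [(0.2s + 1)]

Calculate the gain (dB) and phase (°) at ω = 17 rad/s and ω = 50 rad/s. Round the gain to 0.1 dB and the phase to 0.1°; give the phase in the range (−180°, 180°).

At ω = 17 rad/s:
pole (1 + j17·0.2) = 1 + j3.4 → |·| ≈ 3.544, ∠ ≈ 73.61°
|T| = 40 · 1 / (3.544) ≈ 11.287
Gain = 20 log₁₀(11.287) ≈ 21.05 dB
∠T = (0°) − (73.61°) = -73.61°

At ω = 50 rad/s:
pole (1 + j50·0.2) = 1 + j10 → |·| ≈ 10.05, ∠ ≈ 84.29°
|T| = 40 · 1 / (10.05) ≈ 3.9801
Gain = 20 log₁₀(3.9801) ≈ 12.00 dB
∠T = (0°) − (84.29°) = -84.29°

ω = 17: 21.1 dB, -73.6°; ω = 50: 12.0 dB, -84.3°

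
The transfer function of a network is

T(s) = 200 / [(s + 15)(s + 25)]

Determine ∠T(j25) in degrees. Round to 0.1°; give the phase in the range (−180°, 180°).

At s = jω = j25:
pole (s+15): 15 + j25 → |·| = √(15²+25²) = √850 ≈ 29.155, ∠ = arctan(25/15) ≈ 59.04°
pole (s+25): 25 + j25 → |·| = √(25²+25²) = √1250 ≈ 35.355, ∠ = arctan(25/25) ≈ 45.00°
∠T = 0.00° − 104.04° = -104.04°

-104.0°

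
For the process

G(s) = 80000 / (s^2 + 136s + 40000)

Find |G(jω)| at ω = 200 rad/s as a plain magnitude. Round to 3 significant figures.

2.94

At s = jω = j200:
quadratic: (j200)² + 136·j200 + 40000 = 0 + j27200 → |·| ≈ 27200, ∠ ≈ 90.00°
|G| = 80000 / 27200 ≈ 2.9412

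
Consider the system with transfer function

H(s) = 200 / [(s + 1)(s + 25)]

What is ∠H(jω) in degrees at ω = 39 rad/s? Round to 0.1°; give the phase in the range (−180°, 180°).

-145.9°

At s = jω = j39:
pole (s+1): 1 + j39 → |·| = √(1²+39²) = √1522 ≈ 39.013, ∠ = arctan(39/1) ≈ 88.53°
pole (s+25): 25 + j39 → |·| = √(25²+39²) = √2146 ≈ 46.325, ∠ = arctan(39/25) ≈ 57.34°
∠H = 0.00° − 145.87° = -145.87°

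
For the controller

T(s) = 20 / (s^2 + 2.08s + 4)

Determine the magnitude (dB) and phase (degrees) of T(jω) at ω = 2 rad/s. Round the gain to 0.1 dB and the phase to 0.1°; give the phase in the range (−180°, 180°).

13.6 dB, -90.0°

At s = jω = j2:
quadratic: (j2)² + 2.08·j2 + 4 = 0 + j4.16 → |·| ≈ 4.16, ∠ ≈ 90.00°
|T| = 20 / 4.16 ≈ 4.8077
Gain = 20 log₁₀(4.8077) ≈ 13.64 dB
∠T = 0.00° − 90.00° = -90.00°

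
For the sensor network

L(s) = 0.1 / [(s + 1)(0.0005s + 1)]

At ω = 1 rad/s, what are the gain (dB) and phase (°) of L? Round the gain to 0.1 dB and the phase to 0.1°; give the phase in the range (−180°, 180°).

-23.0 dB, -45.0°

At ω = 1 rad/s:
pole (1 + j1·1) = 1 + j1 → |·| ≈ 1.4142, ∠ ≈ 45.00°
pole (1 + j1·0.0005) = 1 + j0.0005 → |·| ≈ 1, ∠ ≈ 0.03°
|L| = 0.1 · 1 / (1.4142 · 1) ≈ 0.070711
Gain = 20 log₁₀(0.070711) ≈ -23.01 dB
∠L = (0°) − (45.00° + 0.03°) = -45.03°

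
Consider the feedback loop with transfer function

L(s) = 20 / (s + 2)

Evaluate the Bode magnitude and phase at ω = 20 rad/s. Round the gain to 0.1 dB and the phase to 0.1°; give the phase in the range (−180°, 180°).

At s = jω = j20:
pole (s+2): 2 + j20 → |·| = √(2²+20²) = √404 ≈ 20.1, ∠ = arctan(20/2) ≈ 84.29°
|L| = 20 / 20.1 ≈ 0.99502
Gain = 20 log₁₀(0.99502) ≈ -0.04 dB
∠L = 0.00° − 84.29° = -84.29°

-0.0 dB, -84.3°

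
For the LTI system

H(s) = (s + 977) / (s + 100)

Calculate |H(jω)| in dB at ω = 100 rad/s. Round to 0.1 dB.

16.8 dB

Substitute s = j100:
Numerator: (j100) + 977 = 977 + j100
Denominator: (j100) + 100 = 100 + j100
|N| = √(977² + 100²) ≈ 982.1, ∠N ≈ 5.84°
|D| = √(100² + 100²) ≈ 141.42, ∠D ≈ 45.00°
|H| = 982.1 / 141.42 ≈ 6.9446
Gain = 20 log₁₀(6.9446) ≈ 16.83 dB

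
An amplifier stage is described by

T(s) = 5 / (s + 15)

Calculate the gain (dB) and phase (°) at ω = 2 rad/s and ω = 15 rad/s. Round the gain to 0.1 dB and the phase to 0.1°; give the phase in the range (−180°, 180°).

Substitute s = j2:
Numerator: 5 = 5 + j0
Denominator: (j2) + 15 = 15 + j2
|N| = √(5² + 0²) ≈ 5, ∠N ≈ 0.00°
|D| = √(15² + 2²) ≈ 15.133, ∠D ≈ 7.59°
|T| = 5 / 15.133 ≈ 0.3304
Gain = 20 log₁₀(0.3304) ≈ -9.62 dB
∠T = 0.00° − 7.59° = -7.59°

Substitute s = j15:
Numerator: 5 = 5 + j0
Denominator: (j15) + 15 = 15 + j15
|N| = √(5² + 0²) ≈ 5, ∠N ≈ 0.00°
|D| = √(15² + 15²) ≈ 21.213, ∠D ≈ 45.00°
|T| = 5 / 21.213 ≈ 0.2357
Gain = 20 log₁₀(0.2357) ≈ -12.55 dB
∠T = 0.00° − 45.00° = -45.00°

ω = 2: -9.6 dB, -7.6°; ω = 15: -12.6 dB, -45.0°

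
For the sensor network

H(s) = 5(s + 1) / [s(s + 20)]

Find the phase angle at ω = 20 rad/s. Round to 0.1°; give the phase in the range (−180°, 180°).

At s = jω = j20:
zero (s+1): 1 + j20 → |·| = √(1²+20²) = √401 ≈ 20.025, ∠ = arctan(20/1) ≈ 87.14°
pole (s+20): 20 + j20 → |·| = √(20²+20²) = √800 ≈ 28.284, ∠ = arctan(20/20) ≈ 45.00°
pole at origin: |s| = 20, ∠ = 90.00° (in denominator)
∠H = 87.14° − 135.00° = -47.86°

-47.9°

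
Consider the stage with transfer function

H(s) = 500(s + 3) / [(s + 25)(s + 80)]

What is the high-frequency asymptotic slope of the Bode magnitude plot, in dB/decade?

Each pole contributes −20 dB/decade at high frequency; each zero contributes +20 dB/decade.
Net: 1 zero(s) − 2 pole(s) → -20 dB/decade.

-20 dB/decade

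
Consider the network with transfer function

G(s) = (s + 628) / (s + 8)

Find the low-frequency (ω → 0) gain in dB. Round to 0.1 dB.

37.9 dB

G(0) = 628 / 8 = 78.5
20 log₁₀(78.5) ≈ 37.90 dB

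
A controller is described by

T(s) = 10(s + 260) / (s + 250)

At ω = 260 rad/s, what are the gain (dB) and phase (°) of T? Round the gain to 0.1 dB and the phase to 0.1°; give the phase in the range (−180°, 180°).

20.2 dB, -1.1°

At s = jω = j260:
zero (s+260): 260 + j260 → |·| = √(260²+260²) = √135200 ≈ 367.7, ∠ = arctan(260/260) ≈ 45.00°
pole (s+250): 250 + j260 → |·| = √(250²+260²) = √130100 ≈ 360.69, ∠ = arctan(260/250) ≈ 46.12°
|T| = 10 · 367.7 / 360.69 ≈ 10.194
Gain = 20 log₁₀(10.194) ≈ 20.17 dB
∠T = 45.00° − 46.12° = -1.12°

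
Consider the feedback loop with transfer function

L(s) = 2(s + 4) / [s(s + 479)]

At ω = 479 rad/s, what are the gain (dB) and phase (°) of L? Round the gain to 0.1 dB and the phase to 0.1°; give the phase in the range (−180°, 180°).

-50.6 dB, -45.5°

At s = jω = j479:
zero (s+4): 4 + j479 → |·| = √(4²+479²) = √229457 ≈ 479.02, ∠ = arctan(479/4) ≈ 89.52°
pole (s+479): 479 + j479 → |·| = √(479²+479²) = √458882 ≈ 677.41, ∠ = arctan(479/479) ≈ 45.00°
pole at origin: |s| = 479, ∠ = 90.00° (in denominator)
|L| = 2 · 479.02 / 3.2448e+05 ≈ 0.0029525
Gain = 20 log₁₀(0.0029525) ≈ -50.60 dB
∠L = 89.52° − 135.00° = -45.48°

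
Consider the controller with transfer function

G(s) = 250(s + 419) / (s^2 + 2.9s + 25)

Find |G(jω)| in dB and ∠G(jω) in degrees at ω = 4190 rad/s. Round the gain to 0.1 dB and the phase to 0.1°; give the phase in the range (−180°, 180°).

At s = jω = j4190:
zero (s+419): 419 + j4190 → |·| = √(419²+4190²) = √17731661 ≈ 4210.9, ∠ = arctan(4190/419) ≈ 84.29°
quadratic: (j4190)² + 2.9·j4190 + 25 = -17556075 + j12151 → |·| ≈ 1.7556e+07, ∠ ≈ 179.96°
|G| = 250 · 4210.9 / 1.7556e+07 ≈ 0.059964
Gain = 20 log₁₀(0.059964) ≈ -24.44 dB
∠G = 84.29° − 179.96° = -95.67°

-24.4 dB, -95.7°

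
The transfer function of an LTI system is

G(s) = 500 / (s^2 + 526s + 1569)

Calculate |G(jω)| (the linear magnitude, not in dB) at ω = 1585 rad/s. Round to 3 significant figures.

0.000189

Substitute s = j1585:
Numerator: 500 = 500 + j0
Denominator: (j1585)^2 + 526(j1585) + 1569 = -2510656 + j833710
|N| = √(500² + 0²) ≈ 500, ∠N ≈ 0.00°
|D| = √(2510656² + 833710²) ≈ 2.6455e+06, ∠D ≈ 161.63°
|G| = 500 / 2.6455e+06 ≈ 0.000189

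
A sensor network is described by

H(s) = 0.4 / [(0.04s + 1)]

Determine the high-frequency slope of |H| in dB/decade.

Each pole contributes −20 dB/decade at high frequency; each zero contributes +20 dB/decade.
Net: 0 zero(s) − 1 pole(s) → -20 dB/decade.

-20 dB/decade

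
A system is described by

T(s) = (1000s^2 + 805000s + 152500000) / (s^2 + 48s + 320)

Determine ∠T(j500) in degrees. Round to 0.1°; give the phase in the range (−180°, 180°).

-70.9°

Substitute s = j500:
Numerator: 1000(j500)^2 + 805000(j500) + 152500000 = -97500000 + j402500000
Denominator: (j500)^2 + 48(j500) + 320 = -249680 + j24000
|N| = √(97500000² + 402500000²) ≈ 4.1414e+08, ∠N ≈ 103.62°
|D| = √(249680² + 24000²) ≈ 2.5083e+05, ∠D ≈ 174.51°
∠T = 103.62° − 174.51° = -70.89°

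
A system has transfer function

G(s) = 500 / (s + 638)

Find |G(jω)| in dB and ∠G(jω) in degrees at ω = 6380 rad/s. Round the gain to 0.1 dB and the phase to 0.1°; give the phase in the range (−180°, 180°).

At s = jω = j6380:
pole (s+638): 638 + j6380 → |·| = √(638²+6380²) = √41111444 ≈ 6411.8, ∠ = arctan(6380/638) ≈ 84.29°
|G| = 500 / 6411.8 ≈ 0.077981
Gain = 20 log₁₀(0.077981) ≈ -22.16 dB
∠G = 0.00° − 84.29° = -84.29°

-22.2 dB, -84.3°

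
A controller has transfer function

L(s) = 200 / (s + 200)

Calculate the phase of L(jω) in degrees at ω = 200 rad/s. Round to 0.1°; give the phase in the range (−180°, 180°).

At s = jω = j200:
pole (s+200): 200 + j200 → |·| = √(200²+200²) = √80000 ≈ 282.84, ∠ = arctan(200/200) ≈ 45.00°
∠L = 0.00° − 45.00° = -45.00°

-45.0°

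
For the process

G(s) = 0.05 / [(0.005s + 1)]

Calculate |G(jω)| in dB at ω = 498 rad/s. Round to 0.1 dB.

-34.6 dB

At ω = 498 rad/s:
pole (1 + j498·0.005) = 1 + j2.49 → |·| ≈ 2.6833, ∠ ≈ 68.12°
|G| = 0.05 · 1 / (2.6833) ≈ 0.018634
Gain = 20 log₁₀(0.018634) ≈ -34.59 dB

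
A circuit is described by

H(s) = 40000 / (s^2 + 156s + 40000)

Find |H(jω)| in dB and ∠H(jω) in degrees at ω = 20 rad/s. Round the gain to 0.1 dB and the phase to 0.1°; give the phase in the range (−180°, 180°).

At s = jω = j20:
quadratic: (j20)² + 156·j20 + 40000 = 39600 + j3120 → |·| ≈ 39723, ∠ ≈ 4.50°
|H| = 40000 / 39723 ≈ 1.007
Gain = 20 log₁₀(1.007) ≈ 0.06 dB
∠H = 0.00° − 4.50° = -4.50°

0.1 dB, -4.5°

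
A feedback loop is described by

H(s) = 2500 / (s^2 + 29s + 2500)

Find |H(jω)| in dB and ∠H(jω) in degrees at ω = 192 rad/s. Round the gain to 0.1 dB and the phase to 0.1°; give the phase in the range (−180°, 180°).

-22.9 dB, -170.8°

At s = jω = j192:
quadratic: (j192)² + 29·j192 + 2500 = -34364 + j5568 → |·| ≈ 34812, ∠ ≈ 170.80°
|H| = 2500 / 34812 ≈ 0.071814
Gain = 20 log₁₀(0.071814) ≈ -22.88 dB
∠H = 0.00° − 170.80° = -170.80°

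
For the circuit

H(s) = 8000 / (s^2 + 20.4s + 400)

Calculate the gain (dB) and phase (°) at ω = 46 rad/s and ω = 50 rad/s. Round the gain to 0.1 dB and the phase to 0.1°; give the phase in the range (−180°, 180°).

ω = 46: 12.2 dB, -151.3°; ω = 50: 10.7 dB, -154.1°

At s = jω = j46:
quadratic: (j46)² + 20.4·j46 + 400 = -1716 + j938.4 → |·| ≈ 1955.8, ∠ ≈ 151.33°
|H| = 8000 / 1955.8 ≈ 4.0904
Gain = 20 log₁₀(4.0904) ≈ 12.24 dB
∠H = 0.00° − 151.33° = -151.33°

At s = jω = j50:
quadratic: (j50)² + 20.4·j50 + 400 = -2100 + j1020 → |·| ≈ 2334.6, ∠ ≈ 154.09°
|H| = 8000 / 2334.6 ≈ 3.4267
Gain = 20 log₁₀(3.4267) ≈ 10.70 dB
∠H = 0.00° − 154.09° = -154.09°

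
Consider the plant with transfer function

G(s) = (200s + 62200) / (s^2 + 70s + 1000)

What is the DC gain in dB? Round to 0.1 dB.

35.9 dB

G(0) = 62200 / 1000 = 62.2
20 log₁₀(62.2) ≈ 35.88 dB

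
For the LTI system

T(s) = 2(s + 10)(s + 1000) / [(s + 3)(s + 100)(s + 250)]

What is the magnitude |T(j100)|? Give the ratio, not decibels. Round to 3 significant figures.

At s = jω = j100:
zero (s+10): 10 + j100 → |·| = √(10²+100²) = √10100 ≈ 100.5, ∠ = arctan(100/10) ≈ 84.29°
zero (s+1000): 1000 + j100 → |·| = √(1000²+100²) = √1010000 ≈ 1005, ∠ = arctan(100/1000) ≈ 5.71°
pole (s+3): 3 + j100 → |·| = √(3²+100²) = √10009 ≈ 100.04, ∠ = arctan(100/3) ≈ 88.28°
pole (s+100): 100 + j100 → |·| = √(100²+100²) = √20000 ≈ 141.42, ∠ = arctan(100/100) ≈ 45.00°
pole (s+250): 250 + j100 → |·| = √(250²+100²) = √72500 ≈ 269.26, ∠ = arctan(100/250) ≈ 21.80°
|T| = 2 · 1.01e+05 / 3.8094e+06 ≈ 0.053027

0.0530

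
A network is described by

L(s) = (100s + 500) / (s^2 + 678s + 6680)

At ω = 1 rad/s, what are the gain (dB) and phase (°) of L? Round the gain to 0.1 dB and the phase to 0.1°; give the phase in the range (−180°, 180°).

Substitute s = j1:
Numerator: 100(j1) + 500 = 500 + j100
Denominator: (j1)^2 + 678(j1) + 6680 = 6679 + j678
|N| = √(500² + 100²) ≈ 509.9, ∠N ≈ 11.31°
|D| = √(6679² + 678²) ≈ 6713.3, ∠D ≈ 5.80°
|L| = 509.9 / 6713.3 ≈ 0.075954
Gain = 20 log₁₀(0.075954) ≈ -22.39 dB
∠L = 11.31° − 5.80° = 5.51°

-22.4 dB, 5.5°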